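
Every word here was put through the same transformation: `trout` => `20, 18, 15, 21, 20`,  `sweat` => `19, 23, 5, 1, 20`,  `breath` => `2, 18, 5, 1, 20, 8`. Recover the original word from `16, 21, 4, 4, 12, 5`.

puddle

t is letter #20 and maps to 20: an offset of 0. Letters become their 1-indexed alphabet positions: a=1 … z=26.
Decoding 16, 21, 4, 4, 12, 5: 16=p, 21=u, 4=d, 4=d, 12=l, 5=e.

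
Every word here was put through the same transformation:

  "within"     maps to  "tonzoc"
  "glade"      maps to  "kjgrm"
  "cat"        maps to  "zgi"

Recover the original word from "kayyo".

The output letters match the input read backwards, each shifted +6: within reversed is nihtiw. The word is reversed, then every letter is shifted forward by 6.
Decoding kayyo: shift back: k−6=e, a−6=u, y−6=s, y−6=s, o−6=i → eussi; then reverse → issue.

issue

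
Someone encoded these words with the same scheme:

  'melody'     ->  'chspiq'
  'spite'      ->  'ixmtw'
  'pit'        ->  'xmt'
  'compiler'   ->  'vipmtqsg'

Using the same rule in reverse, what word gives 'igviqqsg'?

The output letters match the input read backwards, each shifted +4: melody reversed is ydolem. Read the word backwards and shift each letter +4.
Undoing it on igviqqsg: shift back: i−4=e, g−4=c, v−4=r, i−4=e, q−4=m, q−4=m, s−4=o, g−4=c → ecremmoc; then reverse → commerce.

commerce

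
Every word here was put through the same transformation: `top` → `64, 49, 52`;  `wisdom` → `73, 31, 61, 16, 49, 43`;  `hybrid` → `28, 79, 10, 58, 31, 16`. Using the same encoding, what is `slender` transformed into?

61, 40, 19, 46, 16, 19, 58

With a=1..z=26, the number is 3·pos + 4.
Applying it to slender: s=19→61, l=12→40, e=5→19, n=14→46, d=4→16, e=5→19, r=18→58.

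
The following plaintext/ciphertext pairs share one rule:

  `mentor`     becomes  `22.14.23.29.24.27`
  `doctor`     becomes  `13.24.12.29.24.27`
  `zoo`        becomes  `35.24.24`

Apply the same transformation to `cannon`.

Each letter is replaced by its alphabet position (a=1..z=26) + 9.
On cannon: c=3→12, a=1→10, n=14→23, n=14→23, o=15→24, n=14→23.

12.10.23.23.24.23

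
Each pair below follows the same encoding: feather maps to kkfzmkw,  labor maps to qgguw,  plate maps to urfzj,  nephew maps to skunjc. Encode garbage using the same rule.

Shifts by position in feather: pos 0: f→k (+5), pos 1: e→k (+6), pos 2: a→f (+5), pos 3: t→z (+6) — repeating every 2. A repeating key of period 2 is used — shifts +5, +6 over and over.
On garbage: g+5=l, a+6=g, r+5=w, b+6=h, a+5=f, g+6=m, e+5=j.

lgwhfmj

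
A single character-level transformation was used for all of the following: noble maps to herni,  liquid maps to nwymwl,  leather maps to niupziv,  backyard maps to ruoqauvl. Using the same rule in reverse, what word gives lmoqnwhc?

duckling

n(13)→h(7) and o(14)→e(4) fit y≡23x+20 (mod 26); the inverse of 23 mod 26 is 17. Each letter's alphabet position (a=0..z=25) is mapped through 23·x+20 mod 26 — an affine cipher.
Undoing it on lmoqnwhc: l(11)→17·(11−20)≡3=d; m(12)→17·(12−20)≡20=u; o(14)→17·(14−20)≡2=c; q(16)→17·(16−20)≡10=k; n(13)→17·(13−20)≡11=l; w(22)→17·(22−20)≡8=i; h(7)→17·(7−20)≡13=n; c(2)→17·(2−20)≡6=g (all mod 26).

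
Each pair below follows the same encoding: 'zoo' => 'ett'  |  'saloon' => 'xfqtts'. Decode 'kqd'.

fly

Compare letters: z→e is +5, o→t is +5, o→t is +5 — a constant shift. This is a Caesar cipher with shift 5.
Decoding kqd: k−5=f, q−5=l, d−5=y.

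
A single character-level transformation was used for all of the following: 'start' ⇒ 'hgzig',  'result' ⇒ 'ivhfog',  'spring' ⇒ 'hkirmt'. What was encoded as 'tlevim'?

govern

Each pair mirrors across the alphabet (s↔h, t↔g, a↔z): positions sum to 25. Letters are reflected about the middle of the alphabet (position → 25−position): Atbash.
Decoding tlevim: t↔g, l↔o, e↔v, v↔e, i↔r, m↔n.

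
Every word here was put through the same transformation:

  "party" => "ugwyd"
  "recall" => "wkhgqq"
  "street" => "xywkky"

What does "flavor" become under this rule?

kqgauw

The rule splits by letter class: vowels +6, consonants +5.
For flavor: f(cons)+5=k, l(cons)+5=q, a(vowel)+6=g, v(cons)+5=a, o(vowel)+6=u, r(cons)+5=w.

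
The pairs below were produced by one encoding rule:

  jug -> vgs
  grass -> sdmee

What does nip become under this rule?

This is a Caesar cipher with shift 12.
Applying it to nip: n+12=z, i+12=u, p+12=b.

zub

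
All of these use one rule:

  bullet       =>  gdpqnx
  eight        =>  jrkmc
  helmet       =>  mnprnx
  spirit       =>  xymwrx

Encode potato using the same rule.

Shifts by position in bullet: pos 0: b→g (+5), pos 1: u→d (+9), pos 2: l→p (+4), pos 3: l→q (+5), pos 4: e→n (+9), pos 5: t→x (+4) — repeating every 3. The shifts repeat in a cycle of length 3: positions 0,1,… shift by +5, +9, +4, then the pattern repeats.
On potato: p+5=u, o+9=x, t+4=x, a+5=f, t+9=c, o+4=s.

uxxfcs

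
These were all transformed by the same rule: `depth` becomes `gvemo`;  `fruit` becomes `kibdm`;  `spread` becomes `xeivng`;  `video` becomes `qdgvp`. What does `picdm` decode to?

orbit

Treating letters as 0–25, the rule is x ↦ 15x + 13 (mod 26).
Decoding picdm: p(15)→7·(15−13)≡14=o; i(8)→7·(8−13)≡17=r; c(2)→7·(2−13)≡1=b; d(3)→7·(3−13)≡8=i; m(12)→7·(12−13)≡19=t (all mod 26).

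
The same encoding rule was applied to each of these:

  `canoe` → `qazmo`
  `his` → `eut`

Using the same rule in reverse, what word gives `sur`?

fig

The word is reversed, then every letter is shifted forward by 12.
Undoing it on sur: shift back: s−12=g, u−12=i, r−12=f → gif; then reverse → fig.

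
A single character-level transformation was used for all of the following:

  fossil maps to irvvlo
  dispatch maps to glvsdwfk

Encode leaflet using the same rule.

ohdiohw

Every letter moves 3 places later in the alphabet, wrapping around z→a.
For leaflet: l+3=o, e+3=h, a+3=d, f+3=i, l+3=o, e+3=h, t+3=w.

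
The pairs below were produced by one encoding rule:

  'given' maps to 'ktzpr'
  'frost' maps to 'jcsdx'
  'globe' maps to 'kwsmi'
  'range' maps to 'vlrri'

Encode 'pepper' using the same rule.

tptaic

A repeating key of period 2 is used — shifts +4, +11 over and over.
On pepper: p+4=t, e+11=p, p+4=t, p+11=a, e+4=i, r+11=c.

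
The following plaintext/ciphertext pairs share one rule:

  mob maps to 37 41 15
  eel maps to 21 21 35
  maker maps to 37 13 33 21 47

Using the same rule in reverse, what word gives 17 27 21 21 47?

With a=1..z=26, the number is 2·pos + 11.
Reversing it on 17 27 21 21 47: 17→(17−11)÷2=3=c, 27→(27−11)÷2=8=h, 21→(21−11)÷2=5=e, 21→(21−11)÷2=5=e, 47→(47−11)÷2=18=r.

cheer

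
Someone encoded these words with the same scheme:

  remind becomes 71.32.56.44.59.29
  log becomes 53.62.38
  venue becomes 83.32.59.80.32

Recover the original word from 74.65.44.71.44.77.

r(#18)→71 and e(#5)→32: differences scale by 3, so n = 3·pos + 17. With a=1..z=26, the number is 3·pos + 17.
Decoding 74.65.44.71.44.77: 74→(74−17)÷3=19=s, 65→(65−17)÷3=16=p, 44→(44−17)÷3=9=i, 71→(71−17)÷3=18=r, 44→(44−17)÷3=9=i, 77→(77−17)÷3=20=t.

spirit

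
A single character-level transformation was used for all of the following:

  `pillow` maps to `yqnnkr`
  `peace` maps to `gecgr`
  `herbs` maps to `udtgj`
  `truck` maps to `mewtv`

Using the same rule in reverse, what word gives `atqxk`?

ivory

The output letters match the input read backwards, each shifted +2: pillow reversed is wollip. Read the word backwards and shift each letter +2.
Undoing it on atqxk: shift back: a−2=y, t−2=r, q−2=o, x−2=v, k−2=i → yrovi; then reverse → ivory.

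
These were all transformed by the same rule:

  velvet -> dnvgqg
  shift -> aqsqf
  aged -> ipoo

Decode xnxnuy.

pencil

In velvet: v→d is +8, e→n is +9, l→v is +10, v→g is +11 — the shift increases by 1 each position. Each letter shifts forward by (position + 8), i.e. 8, 9, 10, … — the shift grows by one for each successive letter.
Undoing it on xnxnuy: x−8=p, n−9=e, x−10=n, n−11=c, u−12=i, y−13=l.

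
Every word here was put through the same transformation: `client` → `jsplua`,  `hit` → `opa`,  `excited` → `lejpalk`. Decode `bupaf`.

Compare letters: c→j is +7, l→s is +7, i→p is +7 — a constant shift. Every letter moves 7 places later in the alphabet, wrapping around z→a.
Decoding bupaf: b−7=u, u−7=n, p−7=i, a−7=t, f−7=y.

unity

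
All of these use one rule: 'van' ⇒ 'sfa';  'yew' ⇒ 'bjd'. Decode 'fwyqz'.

The word is reversed, then every letter is shifted forward by 5.
Undoing it on fwyqz: shift back: f−5=a, w−5=r, y−5=t, q−5=l, z−5=u → artlu; then reverse → ultra.

ultra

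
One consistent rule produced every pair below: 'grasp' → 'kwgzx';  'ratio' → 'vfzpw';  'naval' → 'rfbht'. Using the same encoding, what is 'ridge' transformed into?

The shift increases by 1 at each position, starting from +4: 4, 5, 6, ….
On ridge: r+4=v, i+5=n, d+6=j, g+7=n, e+8=m.

vnjnm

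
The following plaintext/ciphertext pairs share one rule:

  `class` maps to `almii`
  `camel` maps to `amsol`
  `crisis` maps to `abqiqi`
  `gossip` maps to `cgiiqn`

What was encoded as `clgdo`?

glove

c(2)→a(0) and l(11)→l(11) fit y≡7x+12 (mod 26); the inverse of 7 mod 26 is 15. This is an affine cipher: with a=0,…,z=25, each position x becomes (7x+12) mod 26.
Undoing it on clgdo: c(2)→15·(2−12)≡6=g; l(11)→15·(11−12)≡11=l; g(6)→15·(6−12)≡14=o; d(3)→15·(3−12)≡21=v; o(14)→15·(14−12)≡4=e (all mod 26).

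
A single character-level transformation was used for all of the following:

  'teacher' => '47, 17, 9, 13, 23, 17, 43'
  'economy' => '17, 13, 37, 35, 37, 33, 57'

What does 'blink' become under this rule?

11, 31, 25, 35, 29

Each letter becomes 2×(its alphabet position, a=1..z=26) + 7.
Applying it to blink: b=2→11, l=12→31, i=9→25, n=14→35, k=11→29.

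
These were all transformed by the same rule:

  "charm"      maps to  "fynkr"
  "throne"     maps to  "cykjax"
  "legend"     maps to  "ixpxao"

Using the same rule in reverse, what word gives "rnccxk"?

matter

This is an affine cipher: with a=0,…,z=25, each position x becomes (9x+13) mod 26.
Decoding rnccxk: r(17)→3·(17−13)≡12=m; n(13)→3·(13−13)≡0=a; c(2)→3·(2−13)≡19=t; c(2)→3·(2−13)≡19=t; x(23)→3·(23−13)≡4=e; k(10)→3·(10−13)≡17=r (all mod 26).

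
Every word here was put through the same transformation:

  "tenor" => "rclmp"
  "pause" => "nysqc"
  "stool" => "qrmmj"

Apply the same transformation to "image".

Every letter moves 24 places later in the alphabet, wrapping around z→a.
For image: i+24=g, m+24=k, a+24=y, g+24=e, e+24=c.

gkyec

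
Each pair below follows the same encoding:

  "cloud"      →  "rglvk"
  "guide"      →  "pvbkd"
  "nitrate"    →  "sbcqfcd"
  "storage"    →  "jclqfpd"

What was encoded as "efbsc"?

c(2)→r(17) and l(11)→g(6) fit y≡19x+5 (mod 26); the inverse of 19 mod 26 is 11. Treating letters as 0–25, the rule is x ↦ 19x + 5 (mod 26).
Decoding efbsc: e(4)→11·(4−5)≡15=p; f(5)→11·(5−5)≡0=a; b(1)→11·(1−5)≡8=i; s(18)→11·(18−5)≡13=n; c(2)→11·(2−5)≡19=t (all mod 26).

paint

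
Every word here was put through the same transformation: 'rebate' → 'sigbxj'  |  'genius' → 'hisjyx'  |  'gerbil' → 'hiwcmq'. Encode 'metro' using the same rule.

niyss

Shifts by position in rebate: pos 0: r→s (+1), pos 1: e→i (+4), pos 2: b→g (+5), pos 3: a→b (+1), pos 4: t→x (+4), pos 5: e→j (+5) — repeating every 3. The shifts repeat in a cycle of length 3: positions 0,1,… shift by +1, +4, +5, then the pattern repeats.
For metro: m+1=n, e+4=i, t+5=y, r+1=s, o+4=s.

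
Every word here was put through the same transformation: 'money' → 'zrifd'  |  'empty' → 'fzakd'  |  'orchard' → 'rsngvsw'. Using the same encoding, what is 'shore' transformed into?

This is an affine cipher: with a=0,…,z=25, each position x becomes (9x+21) mod 26.
For shore: s(18)→9·18+21≡1=b; h(7)→9·7+21≡6=g; o(14)→9·14+21≡17=r; r(17)→9·17+21≡18=s; e(4)→9·4+21≡5=f (all mod 26).

bgrsf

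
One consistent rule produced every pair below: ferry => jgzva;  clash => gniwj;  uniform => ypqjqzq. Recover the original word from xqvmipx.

tonight

Shifts by position in ferry: pos 0: f→j (+4), pos 1: e→g (+2), pos 2: r→z (+8), pos 3: r→v (+4), pos 4: y→a (+2) — repeating every 3. A repeating key of period 3 is used — shifts +4, +2, +8 over and over.
Undoing it on xqvmipx: x−4=t, q−2=o, v−8=n, m−4=i, i−2=g, p−8=h, x−4=t.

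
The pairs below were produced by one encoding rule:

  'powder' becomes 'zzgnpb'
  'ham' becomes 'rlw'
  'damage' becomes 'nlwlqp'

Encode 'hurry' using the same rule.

Vowels shift forward by 11 and consonants shift forward by 10.
On hurry: h(cons)+10=r, u(vowel)+11=f, r(cons)+10=b, r(cons)+10=b, y(cons)+10=i.

rfbbi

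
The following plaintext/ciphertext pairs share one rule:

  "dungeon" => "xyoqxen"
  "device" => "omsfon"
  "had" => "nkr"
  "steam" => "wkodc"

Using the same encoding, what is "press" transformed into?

ccobz

The output letters match the input read backwards, each shifted +10: dungeon reversed is noegnud. Read the word backwards and shift each letter +10.
For press: reverse → sserp; then shift: s+10=c, s+10=c, e+10=o, r+10=b, p+10=z.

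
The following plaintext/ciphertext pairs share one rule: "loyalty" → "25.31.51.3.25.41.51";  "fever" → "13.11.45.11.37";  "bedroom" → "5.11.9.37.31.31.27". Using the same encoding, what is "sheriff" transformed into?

39.17.11.37.19.13.13

l(#12)→25 and o(#15)→31: differences scale by 2, so n = 2·pos + 1. The formula is n = 2×(alphabet index, a=1) + 1.
For sheriff: s=19→39, h=8→17, e=5→11, r=18→37, i=9→19, f=6→13, f=6→13.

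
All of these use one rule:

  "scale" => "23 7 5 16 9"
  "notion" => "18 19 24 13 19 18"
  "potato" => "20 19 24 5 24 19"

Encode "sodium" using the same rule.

23 19 8 13 25 17

s is letter #19 and maps to 23: an offset of 4. Each letter is replaced by its alphabet position (a=1..z=26) + 4.
For sodium: s=19→23, o=15→19, d=4→8, i=9→13, u=21→25, m=13→17.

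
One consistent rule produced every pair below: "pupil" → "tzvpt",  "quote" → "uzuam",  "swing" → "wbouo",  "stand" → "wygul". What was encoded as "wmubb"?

shout

In pupil: p→t is +4, u→z is +5, p→v is +6, i→p is +7 — the shift increases by 1 each position. The shift increases by 1 at each position, starting from +4: 4, 5, 6, ….
Reversing it on wmubb: w−4=s, m−5=h, u−6=o, b−7=u, b−8=t.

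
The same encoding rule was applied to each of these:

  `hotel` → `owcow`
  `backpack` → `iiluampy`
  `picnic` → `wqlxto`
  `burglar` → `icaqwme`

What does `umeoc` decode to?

In hotel: h→o is +7, o→w is +8, t→c is +9, e→o is +10 — the shift increases by 1 each position. The shift increases by 1 at each position, starting from +7: 7, 8, 9, ….
Undoing it on umeoc: u−7=n, m−8=e, e−9=v, o−10=e, c−11=r.

never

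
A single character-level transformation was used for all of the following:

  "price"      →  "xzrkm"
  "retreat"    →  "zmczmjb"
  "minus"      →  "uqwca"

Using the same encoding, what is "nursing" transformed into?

vcaaqwo

Shifts by position in price: pos 0: p→x (+8), pos 1: r→z (+8), pos 2: i→r (+9), pos 3: c→k (+8), pos 4: e→m (+8) — repeating every 3. The shifts repeat in a cycle of length 3: positions 0,1,… shift by +8, +8, +9, then the pattern repeats.
Applying it to nursing: n+8=v, u+8=c, r+9=a, s+8=a, i+8=q, n+9=w, g+8=o.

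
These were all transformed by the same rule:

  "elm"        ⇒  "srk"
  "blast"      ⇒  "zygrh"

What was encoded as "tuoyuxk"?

erosion

Read the word backwards and shift each letter +6.
Undoing it on tuoyuxk: shift back: t−6=n, u−6=o, o−6=i, y−6=s, u−6=o, x−6=r, k−6=e → noisore; then reverse → erosion.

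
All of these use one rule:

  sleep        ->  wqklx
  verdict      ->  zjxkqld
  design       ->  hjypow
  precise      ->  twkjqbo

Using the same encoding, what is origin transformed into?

swonqw

In sleep: s→w is +4, l→q is +5, e→k is +6, e→l is +7 — the shift increases by 1 each position. Each letter shifts forward by (position + 4), i.e. 4, 5, 6, … — the shift grows by one for each successive letter.
Applying it to origin: o+4=s, r+5=w, i+6=o, g+7=n, i+8=q, n+9=w.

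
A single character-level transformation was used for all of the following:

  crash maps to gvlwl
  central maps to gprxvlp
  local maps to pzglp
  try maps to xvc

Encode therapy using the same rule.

The shift depends on letter class: consonant c→g is +4, but vowel a→l is +11. Vowels shift forward by 11 and consonants shift forward by 4.
On therapy: t(cons)+4=x, h(cons)+4=l, e(vowel)+11=p, r(cons)+4=v, a(vowel)+11=l, p(cons)+4=t, y(cons)+4=c.

xlpvltc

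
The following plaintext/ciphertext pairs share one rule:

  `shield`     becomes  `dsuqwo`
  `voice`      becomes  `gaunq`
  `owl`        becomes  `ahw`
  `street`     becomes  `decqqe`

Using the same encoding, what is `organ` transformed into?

Vowels shift forward by 12 and consonants shift forward by 11.
On organ: o(vowel)+12=a, r(cons)+11=c, g(cons)+11=r, a(vowel)+12=m, n(cons)+11=y.

acrmy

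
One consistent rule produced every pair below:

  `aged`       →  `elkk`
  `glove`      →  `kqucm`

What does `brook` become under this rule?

fwuvs

In aged: a→e is +4, g→l is +5, e→k is +6, d→k is +7 — the shift increases by 1 each position. Letter i (0-indexed) is shifted by i+4, so successive shifts are 4, 5, 6, ….
On brook: b+4=f, r+5=w, o+6=u, o+7=v, k+8=s.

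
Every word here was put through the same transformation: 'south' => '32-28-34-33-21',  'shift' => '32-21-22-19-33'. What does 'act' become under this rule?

s is letter #19 and maps to 32: an offset of 13. The number is (letter's place in the alphabet, a=1) + 13.
For act: a=1→14, c=3→16, t=20→33.

14-16-33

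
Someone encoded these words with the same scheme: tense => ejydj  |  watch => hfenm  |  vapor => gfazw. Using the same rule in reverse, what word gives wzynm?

A repeating key of period 3 is used — shifts +11, +5, +11 over and over.
Decoding wzynm: w−11=l, z−5=u, y−11=n, n−11=c, m−5=h.

lunch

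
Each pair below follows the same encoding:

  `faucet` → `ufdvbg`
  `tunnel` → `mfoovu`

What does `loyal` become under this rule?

Read the word backwards and shift each letter +1.
On loyal: reverse → layol; then shift: l+1=m, a+1=b, y+1=z, o+1=p, l+1=m.

mbzpm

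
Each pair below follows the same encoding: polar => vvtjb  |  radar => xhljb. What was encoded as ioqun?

child

In polar: p→v is +6, o→v is +7, l→t is +8, a→j is +9 — the shift increases by 1 each position. Letter i (0-indexed) is shifted by i+6, so successive shifts are 6, 7, 8, ….
Decoding ioqun: i−6=c, o−7=h, q−8=i, u−9=l, n−10=d.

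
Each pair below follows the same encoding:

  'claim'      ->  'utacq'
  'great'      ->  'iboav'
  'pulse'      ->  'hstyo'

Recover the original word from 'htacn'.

This is an affine cipher: with a=0,…,z=25, each position x becomes (23x+0) mod 26.
Undoing it on htacn: h(7)→17·(7−0)≡15=p; t(19)→17·(19−0)≡11=l; a(0)→17·(0−0)≡0=a; c(2)→17·(2−0)≡8=i; n(13)→17·(13−0)≡13=n (all mod 26).

plain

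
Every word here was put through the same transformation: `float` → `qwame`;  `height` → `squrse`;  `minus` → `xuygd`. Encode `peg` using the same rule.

aqr

The shift depends on letter class: consonant f→q is +11, but vowel o→a is +12. Vowels shift forward by 12 and consonants shift forward by 11.
On peg: p(cons)+11=a, e(vowel)+12=q, g(cons)+11=r.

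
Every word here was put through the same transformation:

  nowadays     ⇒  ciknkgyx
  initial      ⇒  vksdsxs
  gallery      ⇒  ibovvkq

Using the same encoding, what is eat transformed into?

The output letters match the input read backwards, each shifted +10: nowadays reversed is syadawon. Read the word backwards and shift each letter +10.
Applying it to eat: reverse → tae; then shift: t+10=d, a+10=k, e+10=o.

dko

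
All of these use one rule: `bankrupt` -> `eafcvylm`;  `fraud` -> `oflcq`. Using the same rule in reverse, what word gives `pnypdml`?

The output letters match the input read backwards, each shifted +11: bankrupt reversed is tpurknab. The word is reversed, then every letter is shifted forward by 11.
Reversing it on pnypdml: shift back: p−11=e, n−11=c, y−11=n, p−11=e, d−11=s, m−11=b, l−11=a → ecnesba; then reverse → absence.

absence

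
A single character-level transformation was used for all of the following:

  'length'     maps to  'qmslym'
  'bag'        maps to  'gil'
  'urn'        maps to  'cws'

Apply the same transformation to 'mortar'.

The shift depends on letter class: consonant l→q is +5, but vowel e→m is +8. Vowels shift forward by 8 and consonants shift forward by 5.
On mortar: m(cons)+5=r, o(vowel)+8=w, r(cons)+5=w, t(cons)+5=y, a(vowel)+8=i, r(cons)+5=w.

rwwyiw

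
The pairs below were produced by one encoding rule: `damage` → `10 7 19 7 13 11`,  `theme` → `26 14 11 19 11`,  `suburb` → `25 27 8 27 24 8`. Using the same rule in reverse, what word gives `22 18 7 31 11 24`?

player

Letters become their 1-based position plus 6 (so a→7, b→8, …).
Decoding 22 18 7 31 11 24: 22→(22−6)÷1=16=p, 18→(18−6)÷1=12=l, 7→(7−6)÷1=1=a, 31→(31−6)÷1=25=y, 11→(11−6)÷1=5=e, 24→(24−6)÷1=18=r.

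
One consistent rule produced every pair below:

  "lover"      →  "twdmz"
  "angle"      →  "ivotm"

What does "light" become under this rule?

tqopb

Compare letters: l→t is +8, o→w is +8, v→d is +8 — a constant shift. It's a constant shift of +8 (ROT8).
Applying it to light: l+8=t, i+8=q, g+8=o, h+8=p, t+8=b.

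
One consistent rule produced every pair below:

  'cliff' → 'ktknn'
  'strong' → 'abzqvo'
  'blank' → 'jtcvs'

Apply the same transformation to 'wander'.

ecvlgz

The shift depends on letter class: consonant c→k is +8, but vowel i→k is +2. The rule splits by letter class: vowels +2, consonants +8.
On wander: w(cons)+8=e, a(vowel)+2=c, n(cons)+8=v, d(cons)+8=l, e(vowel)+2=g, r(cons)+8=z.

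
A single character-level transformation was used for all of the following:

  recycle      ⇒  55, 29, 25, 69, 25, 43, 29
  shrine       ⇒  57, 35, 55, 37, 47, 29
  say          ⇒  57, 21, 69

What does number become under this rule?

r(#18)→55 and e(#5)→29: differences scale by 2, so n = 2·pos + 19. Each letter becomes 2×(its alphabet position, a=1..z=26) + 19.
For number: n=14→47, u=21→61, m=13→45, b=2→23, e=5→29, r=18→55.

47, 61, 45, 23, 29, 55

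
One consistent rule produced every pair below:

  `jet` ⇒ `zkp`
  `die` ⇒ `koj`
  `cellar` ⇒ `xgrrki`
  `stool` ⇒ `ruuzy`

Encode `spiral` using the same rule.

The output letters match the input read backwards, each shifted +6: jet reversed is tej. Two steps: reverse the string, then apply a Caesar shift of +6.
Applying it to spiral: reverse → larips; then shift: l+6=r, a+6=g, r+6=x, i+6=o, p+6=v, s+6=y.

rgxovy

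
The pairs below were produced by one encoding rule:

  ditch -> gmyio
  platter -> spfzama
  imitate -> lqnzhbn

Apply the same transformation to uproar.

In ditch: d→g is +3, i→m is +4, t→y is +5, c→i is +6 — the shift increases by 1 each position. The shift increases by 1 at each position, starting from +3: 3, 4, 5, ….
For uproar: u+3=x, p+4=t, r+5=w, o+6=u, a+7=h, r+8=z.

xtwuhz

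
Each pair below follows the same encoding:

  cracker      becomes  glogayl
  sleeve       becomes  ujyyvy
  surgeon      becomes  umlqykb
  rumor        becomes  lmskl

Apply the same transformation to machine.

c(2)→g(6) and r(17)→l(11) fit y≡9x+14 (mod 26); the inverse of 9 mod 26 is 3. Each letter's alphabet position (a=0..z=25) is mapped through 9·x+14 mod 26 — an affine cipher.
Applying it to machine: m(12)→9·12+14≡18=s; a(0)→9·0+14≡14=o; c(2)→9·2+14≡6=g; h(7)→9·7+14≡25=z; i(8)→9·8+14≡8=i; n(13)→9·13+14≡1=b; e(4)→9·4+14≡24=y (all mod 26).

sogziby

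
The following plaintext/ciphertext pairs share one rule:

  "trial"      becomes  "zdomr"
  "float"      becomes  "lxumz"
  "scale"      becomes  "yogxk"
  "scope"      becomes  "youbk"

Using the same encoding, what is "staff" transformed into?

yfgrl

Shifts by position in trial: pos 0: t→z (+6), pos 1: r→d (+12), pos 2: i→o (+6), pos 3: a→m (+12) — repeating every 2. It's a Vigenère-style cipher with numeric key [6,12]: position i shifts by key[i mod 2].
Applying it to staff: s+6=y, t+12=f, a+6=g, f+12=r, f+6=l.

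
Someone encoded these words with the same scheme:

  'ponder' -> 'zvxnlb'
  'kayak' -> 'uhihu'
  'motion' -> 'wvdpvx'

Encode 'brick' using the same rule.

lbpmu

The shift depends on letter class: consonant p→z is +10, but vowel o→v is +7. Vowels shift forward by 7 and consonants shift forward by 10.
On brick: b(cons)+10=l, r(cons)+10=b, i(vowel)+7=p, c(cons)+10=m, k(cons)+10=u.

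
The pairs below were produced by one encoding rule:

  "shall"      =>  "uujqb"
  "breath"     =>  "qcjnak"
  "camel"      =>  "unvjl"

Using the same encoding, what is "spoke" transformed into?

ntxyb

The output letters match the input read backwards, each shifted +9: shall reversed is llahs. Read the word backwards and shift each letter +9.
On spoke: reverse → ekops; then shift: e+9=n, k+9=t, o+9=x, p+9=y, s+9=b.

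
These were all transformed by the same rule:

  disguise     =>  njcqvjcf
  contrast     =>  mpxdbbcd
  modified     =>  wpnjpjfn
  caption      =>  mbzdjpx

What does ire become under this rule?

jbf

The shift depends on letter class: consonant d→n is +10, but vowel i→j is +1. The rule splits by letter class: vowels +1, consonants +10.
For ire: i(vowel)+1=j, r(cons)+10=b, e(vowel)+1=f.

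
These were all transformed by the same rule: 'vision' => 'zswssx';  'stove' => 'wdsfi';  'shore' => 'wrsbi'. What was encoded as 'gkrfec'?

canvas

Shifts by position in vision: pos 0: v→z (+4), pos 1: i→s (+10), pos 2: s→w (+4), pos 3: i→s (+10) — repeating every 2. A repeating key of period 2 is used — shifts +4, +10 over and over.
Undoing it on gkrfec: g−4=c, k−10=a, r−4=n, f−10=v, e−4=a, c−10=s.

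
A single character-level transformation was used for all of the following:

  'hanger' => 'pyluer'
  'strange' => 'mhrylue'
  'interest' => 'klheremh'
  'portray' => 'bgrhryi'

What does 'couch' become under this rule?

h(7)→p(15) and a(0)→y(24) fit y≡21x+24 (mod 26); the inverse of 21 mod 26 is 5. Treating letters as 0–25, the rule is x ↦ 21x + 24 (mod 26).
Applying it to couch: c(2)→21·2+24≡14=o; o(14)→21·14+24≡6=g; u(20)→21·20+24≡2=c; c(2)→21·2+24≡14=o; h(7)→21·7+24≡15=p (all mod 26).

ogcop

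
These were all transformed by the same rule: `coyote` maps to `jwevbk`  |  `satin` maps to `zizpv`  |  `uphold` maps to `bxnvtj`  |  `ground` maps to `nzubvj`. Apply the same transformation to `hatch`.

Shifts by position in coyote: pos 0: c→j (+7), pos 1: o→w (+8), pos 2: y→e (+6), pos 3: o→v (+7), pos 4: t→b (+8), pos 5: e→k (+6) — repeating every 3. A repeating key of period 3 is used — shifts +7, +8, +6 over and over.
On hatch: h+7=o, a+8=i, t+6=z, c+7=j, h+8=p.

oizjp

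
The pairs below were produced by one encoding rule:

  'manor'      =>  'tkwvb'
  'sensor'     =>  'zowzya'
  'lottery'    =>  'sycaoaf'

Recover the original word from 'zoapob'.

series

A repeating key of period 3 is used — shifts +7, +10, +9 over and over.
Reversing it on zoapob: z−7=s, o−10=e, a−9=r, p−7=i, o−10=e, b−9=s.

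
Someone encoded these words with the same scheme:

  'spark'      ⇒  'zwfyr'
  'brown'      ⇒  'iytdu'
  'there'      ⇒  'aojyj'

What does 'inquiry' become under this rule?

The shift depends on letter class: consonant s→z is +7, but vowel a→f is +5. The rule splits by letter class: vowels +5, consonants +7.
On inquiry: i(vowel)+5=n, n(cons)+7=u, q(cons)+7=x, u(vowel)+5=z, i(vowel)+5=n, r(cons)+7=y, y(cons)+7=f.

nuxznyf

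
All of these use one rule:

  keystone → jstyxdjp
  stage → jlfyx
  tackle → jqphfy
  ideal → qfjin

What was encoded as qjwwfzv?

The output letters match the input read backwards, each shifted +5: keystone reversed is enotsyek. The word is reversed, then every letter is shifted forward by 5.
Reversing it on qjwwfzv: shift back: q−5=l, j−5=e, w−5=r, w−5=r, f−5=a, z−5=u, v−5=q → lerrauq; then reverse → quarrel.

quarrel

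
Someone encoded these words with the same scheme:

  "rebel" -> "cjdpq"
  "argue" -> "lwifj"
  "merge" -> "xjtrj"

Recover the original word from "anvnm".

Shifts by position in rebel: pos 0: r→c (+11), pos 1: e→j (+5), pos 2: b→d (+2), pos 3: e→p (+11), pos 4: l→q (+5) — repeating every 3. It's a Vigenère-style cipher with numeric key [11,5,2]: position i shifts by key[i mod 3].
Decoding anvnm: a−11=p, n−5=i, v−2=t, n−11=c, m−5=h.

pitch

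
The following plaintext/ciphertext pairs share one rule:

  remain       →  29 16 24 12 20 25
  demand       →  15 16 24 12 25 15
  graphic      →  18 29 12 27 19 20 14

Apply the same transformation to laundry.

23 12 32 25 15 29 36

r is letter #18 and maps to 29: an offset of 11. Each letter is replaced by its alphabet position (a=1..z=26) + 11.
For laundry: l=12→23, a=1→12, u=21→32, n=14→25, d=4→15, r=18→29, y=25→36.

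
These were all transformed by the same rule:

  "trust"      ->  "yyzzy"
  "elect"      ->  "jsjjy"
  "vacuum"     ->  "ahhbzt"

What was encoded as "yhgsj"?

table

Shifts by position in trust: pos 0: t→y (+5), pos 1: r→y (+7), pos 2: u→z (+5), pos 3: s→z (+7) — repeating every 2. The shifts repeat in a cycle of length 2: positions 0,1,… shift by +5, +7, then the pattern repeats.
Undoing it on yhgsj: y−5=t, h−7=a, g−5=b, s−7=l, j−5=e.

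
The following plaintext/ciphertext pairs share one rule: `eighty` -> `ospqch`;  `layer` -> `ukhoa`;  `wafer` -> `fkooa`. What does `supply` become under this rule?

beyyuh

The shift depends on letter class: consonant g→p is +9, but vowel e→o is +10. Vowels shift forward by 10 and consonants shift forward by 9.
For supply: s(cons)+9=b, u(vowel)+10=e, p(cons)+9=y, p(cons)+9=y, l(cons)+9=u, y(cons)+9=h.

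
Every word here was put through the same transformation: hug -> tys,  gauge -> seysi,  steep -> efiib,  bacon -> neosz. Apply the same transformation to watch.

iefot

Two shifts are in play — +4 for a/e/i/o/u, +12 for every other letter.
On watch: w(cons)+12=i, a(vowel)+4=e, t(cons)+12=f, c(cons)+12=o, h(cons)+12=t.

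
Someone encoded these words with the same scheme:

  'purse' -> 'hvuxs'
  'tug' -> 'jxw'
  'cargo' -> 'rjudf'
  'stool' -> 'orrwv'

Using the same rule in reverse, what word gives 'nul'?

Read the word backwards and shift each letter +3.
Reversing it on nul: shift back: n−3=k, u−3=r, l−3=i → kri; then reverse → irk.

irk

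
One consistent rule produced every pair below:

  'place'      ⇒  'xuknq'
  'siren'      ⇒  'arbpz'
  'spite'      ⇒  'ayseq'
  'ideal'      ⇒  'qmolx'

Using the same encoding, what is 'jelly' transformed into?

rnvwk

In place: p→x is +8, l→u is +9, a→k is +10, c→n is +11 — the shift increases by 1 each position. Letter i (0-indexed) is shifted by i+8, so successive shifts are 8, 9, 10, ….
Applying it to jelly: j+8=r, e+9=n, l+10=v, l+11=w, y+12=k.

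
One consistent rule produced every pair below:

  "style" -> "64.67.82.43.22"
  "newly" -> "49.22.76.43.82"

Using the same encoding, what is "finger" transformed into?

s(#19)→64 and t(#20)→67: differences scale by 3, so n = 3·pos + 7. With a=1..z=26, the number is 3·pos + 7.
On finger: f=6→25, i=9→34, n=14→49, g=7→28, e=5→22, r=18→61.

25.34.49.28.22.61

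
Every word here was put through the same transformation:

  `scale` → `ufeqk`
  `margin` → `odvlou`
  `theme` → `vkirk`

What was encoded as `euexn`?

Letter i (0-indexed) is shifted by i+2, so successive shifts are 2, 3, 4, ….
Undoing it on euexn: e−2=c, u−3=r, e−4=a, x−5=s, n−6=h.

crash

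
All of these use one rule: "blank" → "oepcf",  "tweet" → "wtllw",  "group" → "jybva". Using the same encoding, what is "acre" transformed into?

pnyl

b(1)→o(14) and l(11)→e(4) fit y≡25x+15 (mod 26); the inverse of 25 mod 26 is 25. This is an affine cipher: with a=0,…,z=25, each position x becomes (25x+15) mod 26.
For acre: a(0)→25·0+15≡15=p; c(2)→25·2+15≡13=n; r(17)→25·17+15≡24=y; e(4)→25·4+15≡11=l (all mod 26).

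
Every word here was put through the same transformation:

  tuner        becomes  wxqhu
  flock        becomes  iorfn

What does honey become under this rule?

krqhb

Each letter is shifted forward by 3 in the alphabet (a Caesar shift of +3).
Applying it to honey: h+3=k, o+3=r, n+3=q, e+3=h, y+3=b.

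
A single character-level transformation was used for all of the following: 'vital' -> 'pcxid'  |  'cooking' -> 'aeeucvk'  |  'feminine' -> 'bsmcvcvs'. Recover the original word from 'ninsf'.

paper

v(21)→p(15) and i(8)→c(2) fit y≡9x+8 (mod 26); the inverse of 9 mod 26 is 3. Each letter's alphabet position (a=0..z=25) is mapped through 9·x+8 mod 26 — an affine cipher.
Undoing it on ninsf: n(13)→3·(13−8)≡15=p; i(8)→3·(8−8)≡0=a; n(13)→3·(13−8)≡15=p; s(18)→3·(18−8)≡4=e; f(5)→3·(5−8)≡17=r (all mod 26).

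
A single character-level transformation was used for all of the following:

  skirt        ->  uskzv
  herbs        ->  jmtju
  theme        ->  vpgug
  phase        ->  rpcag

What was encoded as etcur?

clamp

Shifts by position in skirt: pos 0: s→u (+2), pos 1: k→s (+8), pos 2: i→k (+2), pos 3: r→z (+8) — repeating every 2. The shifts repeat in a cycle of length 2: positions 0,1,… shift by +2, +8, then the pattern repeats.
Decoding etcur: e−2=c, t−8=l, c−2=a, u−8=m, r−2=p.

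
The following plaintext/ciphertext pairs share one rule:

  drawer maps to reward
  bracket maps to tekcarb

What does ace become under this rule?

The output letters match the input read backwards: drawer reversed is reward. It's just the letters in reverse order.
For ace: reverse → eca.

eca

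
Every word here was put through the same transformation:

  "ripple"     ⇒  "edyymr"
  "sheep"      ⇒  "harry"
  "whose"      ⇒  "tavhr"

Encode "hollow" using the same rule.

avmmvt

r(17)→e(4) and i(8)→d(3) fit y≡3x+5 (mod 26); the inverse of 3 mod 26 is 9. Treating letters as 0–25, the rule is x ↦ 3x + 5 (mod 26).
On hollow: h(7)→3·7+5≡0=a; o(14)→3·14+5≡21=v; l(11)→3·11+5≡12=m; l(11)→3·11+5≡12=m; o(14)→3·14+5≡21=v; w(22)→3·22+5≡19=t (all mod 26).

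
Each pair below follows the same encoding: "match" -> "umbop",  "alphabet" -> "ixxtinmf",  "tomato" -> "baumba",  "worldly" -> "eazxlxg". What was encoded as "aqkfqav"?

section

Shifts by position in match: pos 0: m→u (+8), pos 1: a→m (+12), pos 2: t→b (+8), pos 3: c→o (+12) — repeating every 2. The shifts repeat in a cycle of length 2: positions 0,1,… shift by +8, +12, then the pattern repeats.
Undoing it on aqkfqav: a−8=s, q−12=e, k−8=c, f−12=t, q−8=i, a−12=o, v−8=n.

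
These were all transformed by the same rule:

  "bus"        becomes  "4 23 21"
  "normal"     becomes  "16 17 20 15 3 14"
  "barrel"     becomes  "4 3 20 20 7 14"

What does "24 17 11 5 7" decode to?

voice

b is letter #2 and maps to 4: an offset of 2. Letters become their 1-based position plus 2 (so a→3, b→4, …).
Decoding 24 17 11 5 7: 24→(24−2)÷1=22=v, 17→(17−2)÷1=15=o, 11→(11−2)÷1=9=i, 5→(5−2)÷1=3=c, 7→(7−2)÷1=5=e.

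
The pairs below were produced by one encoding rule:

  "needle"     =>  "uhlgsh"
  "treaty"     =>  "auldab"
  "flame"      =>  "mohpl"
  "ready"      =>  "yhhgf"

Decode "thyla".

merit

Shifts by position in needle: pos 0: n→u (+7), pos 1: e→h (+3), pos 2: e→l (+7), pos 3: d→g (+3) — repeating every 2. The shifts repeat in a cycle of length 2: positions 0,1,… shift by +7, +3, then the pattern repeats.
Reversing it on thyla: t−7=m, h−3=e, y−7=r, l−3=i, a−7=t.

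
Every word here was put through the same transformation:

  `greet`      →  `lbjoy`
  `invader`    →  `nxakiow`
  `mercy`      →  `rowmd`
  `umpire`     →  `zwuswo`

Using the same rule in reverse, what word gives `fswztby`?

airport

Shifts by position in greet: pos 0: g→l (+5), pos 1: r→b (+10), pos 2: e→j (+5), pos 3: e→o (+10) — repeating every 2. It's a Vigenère-style cipher with numeric key [5,10]: position i shifts by key[i mod 2].
Decoding fswztby: f−5=a, s−10=i, w−5=r, z−10=p, t−5=o, b−10=r, y−5=t.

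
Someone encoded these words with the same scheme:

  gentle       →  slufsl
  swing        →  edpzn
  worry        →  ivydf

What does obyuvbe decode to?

Shifts by position in gentle: pos 0: g→s (+12), pos 1: e→l (+7), pos 2: n→u (+7), pos 3: t→f (+12), pos 4: l→s (+7), pos 5: e→l (+7) — repeating every 3. A repeating key of period 3 is used — shifts +12, +7, +7 over and over.
Decoding obyuvbe: o−12=c, b−7=u, y−7=r, u−12=i, v−7=o, b−7=u, e−12=s.

curious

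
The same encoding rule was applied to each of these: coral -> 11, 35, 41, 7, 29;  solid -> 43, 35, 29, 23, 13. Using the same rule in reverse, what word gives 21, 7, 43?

has

With a=1..z=26, the number is 2·pos + 5.
Decoding 21, 7, 43: 21→(21−5)÷2=8=h, 7→(7−5)÷2=1=a, 43→(43−5)÷2=19=s.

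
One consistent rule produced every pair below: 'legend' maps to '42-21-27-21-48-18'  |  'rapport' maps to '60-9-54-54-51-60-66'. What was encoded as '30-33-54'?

l(#12)→42 and e(#5)→21: differences scale by 3, so n = 3·pos + 6. The formula is n = 3×(alphabet index, a=1) + 6.
Reversing it on 30-33-54: 30→(30−6)÷3=8=h, 33→(33−6)÷3=9=i, 54→(54−6)÷3=16=p.

hip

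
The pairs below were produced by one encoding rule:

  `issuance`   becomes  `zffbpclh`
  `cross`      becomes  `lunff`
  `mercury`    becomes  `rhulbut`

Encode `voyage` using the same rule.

i(8)→z(25) and s(18)→f(5) fit y≡11x+15 (mod 26); the inverse of 11 mod 26 is 19. Treating letters as 0–25, the rule is x ↦ 11x + 15 (mod 26).
On voyage: v(21)→11·21+15≡12=m; o(14)→11·14+15≡13=n; y(24)→11·24+15≡19=t; a(0)→11·0+15≡15=p; g(6)→11·6+15≡3=d; e(4)→11·4+15≡7=h (all mod 26).

mntpdh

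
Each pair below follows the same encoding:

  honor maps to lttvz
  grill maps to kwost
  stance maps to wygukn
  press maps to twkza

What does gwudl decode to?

In honor: h→l is +4, o→t is +5, n→t is +6, o→v is +7 — the shift increases by 1 each position. The shift increases by 1 at each position, starting from +4: 4, 5, 6, ….
Undoing it on gwudl: g−4=c, w−5=r, u−6=o, d−7=w, l−8=d.

crowd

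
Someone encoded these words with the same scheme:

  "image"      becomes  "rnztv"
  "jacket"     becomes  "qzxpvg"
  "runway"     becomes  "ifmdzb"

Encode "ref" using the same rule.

Each pair mirrors across the alphabet (i↔r, m↔n, a↔z): positions sum to 25. Letters are reflected about the middle of the alphabet (position → 25−position): Atbash.
Applying it to ref: r↔i, e↔v, f↔u.

ivu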